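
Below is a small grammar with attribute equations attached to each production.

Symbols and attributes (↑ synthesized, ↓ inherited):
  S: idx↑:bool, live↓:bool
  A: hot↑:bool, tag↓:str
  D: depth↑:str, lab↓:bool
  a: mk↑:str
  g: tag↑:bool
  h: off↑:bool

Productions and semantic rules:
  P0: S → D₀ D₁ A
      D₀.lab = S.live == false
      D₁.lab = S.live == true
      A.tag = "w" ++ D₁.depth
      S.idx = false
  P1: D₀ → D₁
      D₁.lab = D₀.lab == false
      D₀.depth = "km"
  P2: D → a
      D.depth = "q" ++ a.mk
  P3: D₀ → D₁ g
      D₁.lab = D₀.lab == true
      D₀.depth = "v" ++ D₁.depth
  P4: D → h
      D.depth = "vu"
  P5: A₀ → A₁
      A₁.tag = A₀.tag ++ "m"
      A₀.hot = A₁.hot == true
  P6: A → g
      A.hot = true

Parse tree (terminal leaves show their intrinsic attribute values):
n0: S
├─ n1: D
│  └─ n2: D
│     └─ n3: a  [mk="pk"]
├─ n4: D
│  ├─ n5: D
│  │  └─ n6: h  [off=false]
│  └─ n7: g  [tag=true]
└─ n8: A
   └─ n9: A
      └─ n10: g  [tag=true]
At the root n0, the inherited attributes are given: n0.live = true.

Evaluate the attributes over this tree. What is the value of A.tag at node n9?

"wvvum"

1. n0.live = true  [given at root]
2. n1.lab = false  [S.live == false]
3. n2.lab = true  [D₀.lab == false]
4. n3.mk = "pk"  [terminal]
5. n2.depth = "qpk"  ["q" ++ a.mk]
6. n1.depth = "km"  ["km"]
7. n4.lab = true  [S.live == true]
8. n5.lab = true  [D₀.lab == true]
9. n6.off = false  [terminal]
10. n5.depth = "vu"  ["vu"]
11. n7.tag = true  [terminal]
12. n4.depth = "vvu"  ["v" ++ D₁.depth]
13. n8.tag = "wvvu"  ["w" ++ D₁.depth]
14. n9.tag = "wvvum"  [A₀.tag ++ "m"]
15. n10.tag = true  [terminal]
16. n9.hot = true  [true]
17. n8.hot = true  [A₁.hot == true]
18. n0.idx = false  [false]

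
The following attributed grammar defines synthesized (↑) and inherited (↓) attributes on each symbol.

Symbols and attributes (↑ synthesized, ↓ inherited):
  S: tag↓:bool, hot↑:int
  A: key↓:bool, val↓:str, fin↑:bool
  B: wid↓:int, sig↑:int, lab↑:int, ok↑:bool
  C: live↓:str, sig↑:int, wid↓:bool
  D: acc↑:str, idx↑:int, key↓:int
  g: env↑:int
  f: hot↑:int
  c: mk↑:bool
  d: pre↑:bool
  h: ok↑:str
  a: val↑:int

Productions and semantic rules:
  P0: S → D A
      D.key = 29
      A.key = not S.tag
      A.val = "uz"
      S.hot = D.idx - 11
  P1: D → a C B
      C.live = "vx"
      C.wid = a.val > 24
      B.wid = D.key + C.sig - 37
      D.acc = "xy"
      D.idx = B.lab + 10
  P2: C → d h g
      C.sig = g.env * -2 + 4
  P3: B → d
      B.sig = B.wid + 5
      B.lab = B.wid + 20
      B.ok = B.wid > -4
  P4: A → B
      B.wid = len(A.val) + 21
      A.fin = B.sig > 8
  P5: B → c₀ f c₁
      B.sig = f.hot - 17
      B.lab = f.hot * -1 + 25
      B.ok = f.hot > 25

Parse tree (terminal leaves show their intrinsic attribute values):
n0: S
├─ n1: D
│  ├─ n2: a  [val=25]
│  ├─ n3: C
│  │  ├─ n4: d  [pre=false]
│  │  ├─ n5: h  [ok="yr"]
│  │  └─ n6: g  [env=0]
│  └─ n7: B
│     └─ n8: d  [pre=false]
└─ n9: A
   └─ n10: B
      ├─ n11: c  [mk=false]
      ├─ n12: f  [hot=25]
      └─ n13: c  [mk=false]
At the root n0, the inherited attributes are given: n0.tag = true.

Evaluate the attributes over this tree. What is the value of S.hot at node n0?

15

1. n0.tag = true  [given at root]
2. n1.key = 29  [29]
3. n2.val = 25  [terminal]
4. n3.live = "vx"  ["vx"]
5. n3.wid = true  [a.val > 24]
6. n4.pre = false  [terminal]
7. n5.ok = "yr"  [terminal]
8. n6.env = 0  [terminal]
9. n3.sig = 4  [g.env * -2 + 4]
10. n7.wid = -4  [D.key + C.sig - 37]
11. n8.pre = false  [terminal]
12. n7.sig = 1  [B.wid + 5]
13. n7.lab = 16  [B.wid + 20]
14. n7.ok = false  [B.wid > -4]
15. n1.acc = "xy"  ["xy"]
16. n1.idx = 26  [B.lab + 10]
17. n9.key = false  [not S.tag]
18. n9.val = "uz"  ["uz"]
19. n10.wid = 23  [len(A.val) + 21]
20. n11.mk = false  [terminal]
21. n12.hot = 25  [terminal]
22. n13.mk = false  [terminal]
23. n10.sig = 8  [f.hot - 17]
24. n10.lab = 0  [f.hot * -1 + 25]
25. n10.ok = false  [f.hot > 25]
26. n9.fin = false  [B.sig > 8]
27. n0.hot = 15  [D.idx - 11]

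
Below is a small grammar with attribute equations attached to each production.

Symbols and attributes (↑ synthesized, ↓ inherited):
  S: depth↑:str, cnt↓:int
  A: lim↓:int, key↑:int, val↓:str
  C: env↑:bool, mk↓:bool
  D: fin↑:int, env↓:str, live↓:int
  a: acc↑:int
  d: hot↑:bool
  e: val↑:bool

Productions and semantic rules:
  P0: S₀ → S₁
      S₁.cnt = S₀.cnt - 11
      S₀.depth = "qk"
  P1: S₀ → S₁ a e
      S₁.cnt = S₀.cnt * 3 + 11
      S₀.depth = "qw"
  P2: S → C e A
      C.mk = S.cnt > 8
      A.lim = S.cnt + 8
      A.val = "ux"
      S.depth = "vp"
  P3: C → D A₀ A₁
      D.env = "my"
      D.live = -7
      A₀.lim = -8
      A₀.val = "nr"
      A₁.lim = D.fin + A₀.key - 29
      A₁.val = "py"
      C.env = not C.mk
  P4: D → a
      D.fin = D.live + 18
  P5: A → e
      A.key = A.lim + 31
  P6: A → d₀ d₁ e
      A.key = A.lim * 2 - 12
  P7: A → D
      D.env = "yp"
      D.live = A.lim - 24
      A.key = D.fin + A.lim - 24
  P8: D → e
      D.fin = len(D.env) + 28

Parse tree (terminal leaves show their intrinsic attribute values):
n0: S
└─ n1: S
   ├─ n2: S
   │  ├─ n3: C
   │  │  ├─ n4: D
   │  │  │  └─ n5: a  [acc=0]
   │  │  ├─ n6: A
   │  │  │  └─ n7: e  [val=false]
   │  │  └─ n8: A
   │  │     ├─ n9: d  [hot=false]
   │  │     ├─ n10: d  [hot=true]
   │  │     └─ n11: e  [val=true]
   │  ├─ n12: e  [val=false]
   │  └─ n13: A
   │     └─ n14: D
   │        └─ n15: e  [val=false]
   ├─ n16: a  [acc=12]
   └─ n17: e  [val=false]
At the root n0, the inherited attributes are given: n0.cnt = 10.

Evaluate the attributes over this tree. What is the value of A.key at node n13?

1. n0.cnt = 10  [given at root]
2. n1.cnt = -1  [S₀.cnt - 11]
3. n2.cnt = 8  [S₀.cnt * 3 + 11]
4. n3.mk = false  [S.cnt > 8]
5. n4.env = "my"  ["my"]
6. n4.live = -7  [-7]
7. n5.acc = 0  [terminal]
8. n4.fin = 11  [D.live + 18]
9. n6.lim = -8  [-8]
10. n6.val = "nr"  ["nr"]
11. n7.val = false  [terminal]
12. n6.key = 23  [A.lim + 31]
13. n8.lim = 5  [D.fin + A₀.key - 29]
14. n8.val = "py"  ["py"]
15. n9.hot = false  [terminal]
16. n10.hot = true  [terminal]
17. n11.val = true  [terminal]
18. n8.key = -2  [A.lim * 2 - 12]
19. n3.env = true  [not C.mk]
20. n12.val = false  [terminal]
21. n13.lim = 16  [S.cnt + 8]
22. n13.val = "ux"  ["ux"]
23. n14.env = "yp"  ["yp"]
24. n14.live = -8  [A.lim - 24]
25. n15.val = false  [terminal]
26. n14.fin = 30  [len(D.env) + 28]
27. n13.key = 22  [D.fin + A.lim - 24]
28. n2.depth = "vp"  ["vp"]
29. n16.acc = 12  [terminal]
30. n17.val = false  [terminal]
31. n1.depth = "qw"  ["qw"]
32. n0.depth = "qk"  ["qk"]

22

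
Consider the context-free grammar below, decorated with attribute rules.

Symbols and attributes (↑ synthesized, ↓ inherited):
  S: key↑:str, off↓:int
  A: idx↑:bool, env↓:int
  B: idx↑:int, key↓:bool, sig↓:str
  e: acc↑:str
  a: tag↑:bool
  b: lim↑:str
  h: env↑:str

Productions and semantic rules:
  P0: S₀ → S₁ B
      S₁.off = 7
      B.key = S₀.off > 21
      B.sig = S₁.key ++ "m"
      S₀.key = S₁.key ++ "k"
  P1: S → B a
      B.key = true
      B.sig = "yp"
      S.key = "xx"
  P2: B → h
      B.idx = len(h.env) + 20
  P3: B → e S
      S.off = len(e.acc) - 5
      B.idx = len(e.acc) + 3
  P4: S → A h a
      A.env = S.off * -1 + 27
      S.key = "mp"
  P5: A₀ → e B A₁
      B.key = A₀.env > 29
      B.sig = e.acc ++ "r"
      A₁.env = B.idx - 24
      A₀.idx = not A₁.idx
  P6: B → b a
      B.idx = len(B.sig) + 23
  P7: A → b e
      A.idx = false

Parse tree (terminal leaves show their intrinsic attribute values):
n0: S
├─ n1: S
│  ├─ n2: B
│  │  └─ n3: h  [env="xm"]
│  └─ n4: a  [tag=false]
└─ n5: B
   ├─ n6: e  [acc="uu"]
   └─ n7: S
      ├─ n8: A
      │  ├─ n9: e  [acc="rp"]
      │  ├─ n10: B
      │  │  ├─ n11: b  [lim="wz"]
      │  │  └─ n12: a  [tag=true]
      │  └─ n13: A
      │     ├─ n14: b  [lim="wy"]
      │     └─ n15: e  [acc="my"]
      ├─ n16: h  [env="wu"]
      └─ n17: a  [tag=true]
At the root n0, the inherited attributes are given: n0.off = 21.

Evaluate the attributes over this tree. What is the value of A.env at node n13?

2

1. n0.off = 21  [given at root]
2. n1.off = 7  [7]
3. n2.key = true  [true]
4. n2.sig = "yp"  ["yp"]
5. n3.env = "xm"  [terminal]
6. n2.idx = 22  [len(h.env) + 20]
7. n4.tag = false  [terminal]
8. n1.key = "xx"  ["xx"]
9. n5.key = false  [S₀.off > 21]
10. n5.sig = "xxm"  [S₁.key ++ "m"]
11. n6.acc = "uu"  [terminal]
12. n7.off = -3  [len(e.acc) - 5]
13. n8.env = 30  [S.off * -1 + 27]
14. n9.acc = "rp"  [terminal]
15. n10.key = true  [A₀.env > 29]
16. n10.sig = "rpr"  [e.acc ++ "r"]
17. n11.lim = "wz"  [terminal]
18. n12.tag = true  [terminal]
19. n10.idx = 26  [len(B.sig) + 23]
20. n13.env = 2  [B.idx - 24]
21. n14.lim = "wy"  [terminal]
22. n15.acc = "my"  [terminal]
23. n13.idx = false  [false]
24. n8.idx = true  [not A₁.idx]
25. n16.env = "wu"  [terminal]
26. n17.tag = true  [terminal]
27. n7.key = "mp"  ["mp"]
28. n5.idx = 5  [len(e.acc) + 3]
29. n0.key = "xxk"  [S₁.key ++ "k"]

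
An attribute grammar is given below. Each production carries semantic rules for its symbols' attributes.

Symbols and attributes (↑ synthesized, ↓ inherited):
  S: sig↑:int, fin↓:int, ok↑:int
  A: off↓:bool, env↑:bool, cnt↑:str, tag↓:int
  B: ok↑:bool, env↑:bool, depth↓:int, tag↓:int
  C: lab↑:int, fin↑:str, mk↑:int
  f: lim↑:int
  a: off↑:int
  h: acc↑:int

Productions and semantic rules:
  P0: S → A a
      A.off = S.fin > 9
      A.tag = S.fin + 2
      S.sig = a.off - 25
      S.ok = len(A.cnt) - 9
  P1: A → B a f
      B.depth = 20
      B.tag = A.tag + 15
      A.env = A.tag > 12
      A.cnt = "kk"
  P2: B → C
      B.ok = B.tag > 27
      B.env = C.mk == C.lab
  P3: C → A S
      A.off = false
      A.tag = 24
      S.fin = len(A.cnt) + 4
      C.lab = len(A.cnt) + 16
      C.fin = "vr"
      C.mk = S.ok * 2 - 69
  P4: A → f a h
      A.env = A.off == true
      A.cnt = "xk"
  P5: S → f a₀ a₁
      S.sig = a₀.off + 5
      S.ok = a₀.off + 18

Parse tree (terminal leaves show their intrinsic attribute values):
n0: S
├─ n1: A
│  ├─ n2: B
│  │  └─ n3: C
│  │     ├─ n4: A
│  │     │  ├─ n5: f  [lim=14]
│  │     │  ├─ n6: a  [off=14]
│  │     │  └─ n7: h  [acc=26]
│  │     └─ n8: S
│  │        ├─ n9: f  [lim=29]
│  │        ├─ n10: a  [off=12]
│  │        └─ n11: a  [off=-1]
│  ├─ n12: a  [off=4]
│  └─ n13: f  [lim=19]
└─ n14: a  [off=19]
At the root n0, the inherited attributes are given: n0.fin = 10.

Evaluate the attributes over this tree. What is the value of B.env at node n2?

false

1. n0.fin = 10  [given at root]
2. n1.off = true  [S.fin > 9]
3. n1.tag = 12  [S.fin + 2]
4. n2.depth = 20  [20]
5. n2.tag = 27  [A.tag + 15]
6. n4.off = false  [false]
7. n4.tag = 24  [24]
8. n5.lim = 14  [terminal]
9. n6.off = 14  [terminal]
10. n7.acc = 26  [terminal]
11. n4.env = false  [A.off == true]
12. n4.cnt = "xk"  ["xk"]
13. n8.fin = 6  [len(A.cnt) + 4]
14. n9.lim = 29  [terminal]
15. n10.off = 12  [terminal]
16. n11.off = -1  [terminal]
17. n8.sig = 17  [a₀.off + 5]
18. n8.ok = 30  [a₀.off + 18]
19. n3.lab = 18  [len(A.cnt) + 16]
20. n3.fin = "vr"  ["vr"]
21. n3.mk = -9  [S.ok * 2 - 69]
22. n2.ok = false  [B.tag > 27]
23. n2.env = false  [C.mk == C.lab]
24. n12.off = 4  [terminal]
25. n13.lim = 19  [terminal]
26. n1.env = false  [A.tag > 12]
27. n1.cnt = "kk"  ["kk"]
28. n14.off = 19  [terminal]
29. n0.sig = -6  [a.off - 25]
30. n0.ok = -7  [len(A.cnt) - 9]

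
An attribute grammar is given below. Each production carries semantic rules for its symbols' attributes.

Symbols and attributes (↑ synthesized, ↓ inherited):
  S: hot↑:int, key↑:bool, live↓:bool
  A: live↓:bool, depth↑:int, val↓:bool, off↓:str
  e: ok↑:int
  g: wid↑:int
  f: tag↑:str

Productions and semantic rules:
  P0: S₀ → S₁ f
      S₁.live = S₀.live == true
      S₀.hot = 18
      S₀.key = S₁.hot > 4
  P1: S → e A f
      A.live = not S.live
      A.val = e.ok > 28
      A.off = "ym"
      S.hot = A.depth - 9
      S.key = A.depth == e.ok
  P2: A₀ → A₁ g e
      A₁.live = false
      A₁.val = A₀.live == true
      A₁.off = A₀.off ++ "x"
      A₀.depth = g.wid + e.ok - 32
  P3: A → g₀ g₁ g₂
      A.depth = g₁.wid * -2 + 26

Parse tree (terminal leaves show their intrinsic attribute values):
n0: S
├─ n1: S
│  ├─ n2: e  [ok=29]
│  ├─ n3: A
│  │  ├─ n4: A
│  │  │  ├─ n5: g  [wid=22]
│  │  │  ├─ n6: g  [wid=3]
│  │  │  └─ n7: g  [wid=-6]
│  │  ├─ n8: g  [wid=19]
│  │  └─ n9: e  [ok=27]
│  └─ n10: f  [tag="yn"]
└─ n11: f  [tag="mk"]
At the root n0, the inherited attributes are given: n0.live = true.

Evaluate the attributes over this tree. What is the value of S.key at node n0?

1. n0.live = true  [given at root]
2. n1.live = true  [S₀.live == true]
3. n2.ok = 29  [terminal]
4. n3.live = false  [not S.live]
5. n3.val = true  [e.ok > 28]
6. n3.off = "ym"  ["ym"]
7. n4.live = false  [false]
8. n4.val = false  [A₀.live == true]
9. n4.off = "ymx"  [A₀.off ++ "x"]
10. n5.wid = 22  [terminal]
11. n6.wid = 3  [terminal]
12. n7.wid = -6  [terminal]
13. n4.depth = 20  [g₁.wid * -2 + 26]
14. n8.wid = 19  [terminal]
15. n9.ok = 27  [terminal]
16. n3.depth = 14  [g.wid + e.ok - 32]
17. n10.tag = "yn"  [terminal]
18. n1.hot = 5  [A.depth - 9]
19. n1.key = false  [A.depth == e.ok]
20. n11.tag = "mk"  [terminal]
21. n0.hot = 18  [18]
22. n0.key = true  [S₁.hot > 4]

true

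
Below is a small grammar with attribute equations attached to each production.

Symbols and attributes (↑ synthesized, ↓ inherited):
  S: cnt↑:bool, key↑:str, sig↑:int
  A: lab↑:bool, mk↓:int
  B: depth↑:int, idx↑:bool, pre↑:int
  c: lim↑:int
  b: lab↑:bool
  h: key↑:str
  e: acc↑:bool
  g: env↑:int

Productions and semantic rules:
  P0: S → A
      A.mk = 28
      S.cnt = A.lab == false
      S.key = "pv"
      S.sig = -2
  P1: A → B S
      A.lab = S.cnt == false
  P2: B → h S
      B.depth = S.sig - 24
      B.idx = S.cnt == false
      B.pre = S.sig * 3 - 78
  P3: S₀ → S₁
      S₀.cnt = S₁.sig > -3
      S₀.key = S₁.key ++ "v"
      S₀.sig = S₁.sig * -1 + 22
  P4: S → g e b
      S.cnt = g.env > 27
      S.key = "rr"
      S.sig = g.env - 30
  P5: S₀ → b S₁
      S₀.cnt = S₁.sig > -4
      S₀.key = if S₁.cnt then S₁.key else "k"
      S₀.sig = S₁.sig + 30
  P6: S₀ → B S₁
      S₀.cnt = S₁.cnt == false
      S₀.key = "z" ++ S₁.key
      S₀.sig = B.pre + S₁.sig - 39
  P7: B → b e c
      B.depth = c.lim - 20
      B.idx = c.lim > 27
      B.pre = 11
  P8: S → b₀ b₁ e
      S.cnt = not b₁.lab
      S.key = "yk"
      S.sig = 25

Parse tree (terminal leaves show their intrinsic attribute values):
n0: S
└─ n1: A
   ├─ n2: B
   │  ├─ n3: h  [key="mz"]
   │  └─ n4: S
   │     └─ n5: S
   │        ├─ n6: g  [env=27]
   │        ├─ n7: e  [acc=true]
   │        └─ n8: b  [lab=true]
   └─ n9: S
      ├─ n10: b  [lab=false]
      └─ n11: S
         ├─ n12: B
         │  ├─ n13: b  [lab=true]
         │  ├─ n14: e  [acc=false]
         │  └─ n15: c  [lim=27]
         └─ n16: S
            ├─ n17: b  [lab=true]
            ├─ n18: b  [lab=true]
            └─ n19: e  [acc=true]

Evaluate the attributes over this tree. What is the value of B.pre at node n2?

1. n1.mk = 28  [28]
2. n3.key = "mz"  [terminal]
3. n6.env = 27  [terminal]
4. n7.acc = true  [terminal]
5. n8.lab = true  [terminal]
6. n5.cnt = false  [g.env > 27]
7. n5.key = "rr"  ["rr"]
8. n5.sig = -3  [g.env - 30]
9. n4.cnt = false  [S₁.sig > -3]
10. n4.key = "rrv"  [S₁.key ++ "v"]
11. n4.sig = 25  [S₁.sig * -1 + 22]
12. n2.depth = 1  [S.sig - 24]
13. n2.idx = true  [S.cnt == false]
14. n2.pre = -3  [S.sig * 3 - 78]
15. n10.lab = false  [terminal]
16. n13.lab = true  [terminal]
17. n14.acc = false  [terminal]
18. n15.lim = 27  [terminal]
19. n12.depth = 7  [c.lim - 20]
20. n12.idx = false  [c.lim > 27]
21. n12.pre = 11  [11]
22. n17.lab = true  [terminal]
23. n18.lab = true  [terminal]
24. n19.acc = true  [terminal]
25. n16.cnt = false  [not b₁.lab]
26. n16.key = "yk"  ["yk"]
27. n16.sig = 25  [25]
28. n11.cnt = true  [S₁.cnt == false]
29. n11.key = "zyk"  ["z" ++ S₁.key]
30. n11.sig = -3  [B.pre + S₁.sig - 39]
31. n9.cnt = true  [S₁.sig > -4]
32. n9.key = "zyk"  [if S₁.cnt then S₁.key else "k"]
33. n9.sig = 27  [S₁.sig + 30]
34. n1.lab = false  [S.cnt == false]
35. n0.cnt = true  [A.lab == false]
36. n0.key = "pv"  ["pv"]
37. n0.sig = -2  [-2]

-3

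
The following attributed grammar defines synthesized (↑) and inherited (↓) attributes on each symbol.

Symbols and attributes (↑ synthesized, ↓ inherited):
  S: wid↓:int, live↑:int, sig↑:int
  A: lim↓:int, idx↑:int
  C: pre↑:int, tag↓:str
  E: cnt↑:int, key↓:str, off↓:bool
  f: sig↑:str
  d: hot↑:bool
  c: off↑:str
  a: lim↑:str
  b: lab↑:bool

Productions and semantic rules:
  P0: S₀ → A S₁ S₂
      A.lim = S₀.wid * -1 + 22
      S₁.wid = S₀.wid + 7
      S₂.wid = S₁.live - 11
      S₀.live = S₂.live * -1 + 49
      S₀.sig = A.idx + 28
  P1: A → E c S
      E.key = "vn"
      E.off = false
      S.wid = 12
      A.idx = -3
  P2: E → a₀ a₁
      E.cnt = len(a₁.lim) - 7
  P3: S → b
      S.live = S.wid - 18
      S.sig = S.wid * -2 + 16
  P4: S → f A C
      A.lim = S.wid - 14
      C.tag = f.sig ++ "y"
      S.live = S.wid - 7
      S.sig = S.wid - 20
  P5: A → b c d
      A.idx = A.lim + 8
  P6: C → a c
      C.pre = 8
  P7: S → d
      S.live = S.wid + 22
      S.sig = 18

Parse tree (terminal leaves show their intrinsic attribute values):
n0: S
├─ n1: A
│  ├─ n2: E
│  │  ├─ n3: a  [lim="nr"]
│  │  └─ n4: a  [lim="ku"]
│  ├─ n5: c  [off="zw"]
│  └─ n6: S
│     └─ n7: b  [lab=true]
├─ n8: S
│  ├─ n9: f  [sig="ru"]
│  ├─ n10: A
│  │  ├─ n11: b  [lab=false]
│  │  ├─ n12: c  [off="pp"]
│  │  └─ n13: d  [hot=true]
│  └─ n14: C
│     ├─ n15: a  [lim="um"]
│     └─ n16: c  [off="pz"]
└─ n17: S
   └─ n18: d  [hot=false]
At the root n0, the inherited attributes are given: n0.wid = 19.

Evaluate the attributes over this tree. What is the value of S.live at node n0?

1. n0.wid = 19  [given at root]
2. n1.lim = 3  [S₀.wid * -1 + 22]
3. n2.key = "vn"  ["vn"]
4. n2.off = false  [false]
5. n3.lim = "nr"  [terminal]
6. n4.lim = "ku"  [terminal]
7. n2.cnt = -5  [len(a₁.lim) - 7]
8. n5.off = "zw"  [terminal]
9. n6.wid = 12  [12]
10. n7.lab = true  [terminal]
11. n6.live = -6  [S.wid - 18]
12. n6.sig = -8  [S.wid * -2 + 16]
13. n1.idx = -3  [-3]
14. n8.wid = 26  [S₀.wid + 7]
15. n9.sig = "ru"  [terminal]
16. n10.lim = 12  [S.wid - 14]
17. n11.lab = false  [terminal]
18. n12.off = "pp"  [terminal]
19. n13.hot = true  [terminal]
20. n10.idx = 20  [A.lim + 8]
21. n14.tag = "ruy"  [f.sig ++ "y"]
22. n15.lim = "um"  [terminal]
23. n16.off = "pz"  [terminal]
24. n14.pre = 8  [8]
25. n8.live = 19  [S.wid - 7]
26. n8.sig = 6  [S.wid - 20]
27. n17.wid = 8  [S₁.live - 11]
28. n18.hot = false  [terminal]
29. n17.live = 30  [S.wid + 22]
30. n17.sig = 18  [18]
31. n0.live = 19  [S₂.live * -1 + 49]
32. n0.sig = 25  [A.idx + 28]

19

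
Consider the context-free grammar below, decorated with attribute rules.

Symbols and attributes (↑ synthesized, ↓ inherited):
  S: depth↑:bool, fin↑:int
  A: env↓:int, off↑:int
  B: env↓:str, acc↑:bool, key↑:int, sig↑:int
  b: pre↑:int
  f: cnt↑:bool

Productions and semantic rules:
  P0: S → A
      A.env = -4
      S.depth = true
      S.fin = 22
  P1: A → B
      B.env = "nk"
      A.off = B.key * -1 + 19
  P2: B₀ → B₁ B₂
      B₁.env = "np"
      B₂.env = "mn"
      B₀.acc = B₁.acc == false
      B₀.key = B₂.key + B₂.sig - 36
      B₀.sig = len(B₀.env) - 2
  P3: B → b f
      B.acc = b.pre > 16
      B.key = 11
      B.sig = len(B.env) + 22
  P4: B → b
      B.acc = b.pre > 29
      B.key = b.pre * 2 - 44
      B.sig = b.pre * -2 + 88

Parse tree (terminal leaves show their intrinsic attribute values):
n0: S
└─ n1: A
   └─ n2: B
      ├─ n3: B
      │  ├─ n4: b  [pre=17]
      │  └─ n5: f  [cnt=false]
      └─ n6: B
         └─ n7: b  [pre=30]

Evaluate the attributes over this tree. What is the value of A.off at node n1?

11

1. n1.env = -4  [-4]
2. n2.env = "nk"  ["nk"]
3. n3.env = "np"  ["np"]
4. n4.pre = 17  [terminal]
5. n5.cnt = false  [terminal]
6. n3.acc = true  [b.pre > 16]
7. n3.key = 11  [11]
8. n3.sig = 24  [len(B.env) + 22]
9. n6.env = "mn"  ["mn"]
10. n7.pre = 30  [terminal]
11. n6.acc = true  [b.pre > 29]
12. n6.key = 16  [b.pre * 2 - 44]
13. n6.sig = 28  [b.pre * -2 + 88]
14. n2.acc = false  [B₁.acc == false]
15. n2.key = 8  [B₂.key + B₂.sig - 36]
16. n2.sig = 0  [len(B₀.env) - 2]
17. n1.off = 11  [B.key * -1 + 19]
18. n0.depth = true  [true]
19. n0.fin = 22  [22]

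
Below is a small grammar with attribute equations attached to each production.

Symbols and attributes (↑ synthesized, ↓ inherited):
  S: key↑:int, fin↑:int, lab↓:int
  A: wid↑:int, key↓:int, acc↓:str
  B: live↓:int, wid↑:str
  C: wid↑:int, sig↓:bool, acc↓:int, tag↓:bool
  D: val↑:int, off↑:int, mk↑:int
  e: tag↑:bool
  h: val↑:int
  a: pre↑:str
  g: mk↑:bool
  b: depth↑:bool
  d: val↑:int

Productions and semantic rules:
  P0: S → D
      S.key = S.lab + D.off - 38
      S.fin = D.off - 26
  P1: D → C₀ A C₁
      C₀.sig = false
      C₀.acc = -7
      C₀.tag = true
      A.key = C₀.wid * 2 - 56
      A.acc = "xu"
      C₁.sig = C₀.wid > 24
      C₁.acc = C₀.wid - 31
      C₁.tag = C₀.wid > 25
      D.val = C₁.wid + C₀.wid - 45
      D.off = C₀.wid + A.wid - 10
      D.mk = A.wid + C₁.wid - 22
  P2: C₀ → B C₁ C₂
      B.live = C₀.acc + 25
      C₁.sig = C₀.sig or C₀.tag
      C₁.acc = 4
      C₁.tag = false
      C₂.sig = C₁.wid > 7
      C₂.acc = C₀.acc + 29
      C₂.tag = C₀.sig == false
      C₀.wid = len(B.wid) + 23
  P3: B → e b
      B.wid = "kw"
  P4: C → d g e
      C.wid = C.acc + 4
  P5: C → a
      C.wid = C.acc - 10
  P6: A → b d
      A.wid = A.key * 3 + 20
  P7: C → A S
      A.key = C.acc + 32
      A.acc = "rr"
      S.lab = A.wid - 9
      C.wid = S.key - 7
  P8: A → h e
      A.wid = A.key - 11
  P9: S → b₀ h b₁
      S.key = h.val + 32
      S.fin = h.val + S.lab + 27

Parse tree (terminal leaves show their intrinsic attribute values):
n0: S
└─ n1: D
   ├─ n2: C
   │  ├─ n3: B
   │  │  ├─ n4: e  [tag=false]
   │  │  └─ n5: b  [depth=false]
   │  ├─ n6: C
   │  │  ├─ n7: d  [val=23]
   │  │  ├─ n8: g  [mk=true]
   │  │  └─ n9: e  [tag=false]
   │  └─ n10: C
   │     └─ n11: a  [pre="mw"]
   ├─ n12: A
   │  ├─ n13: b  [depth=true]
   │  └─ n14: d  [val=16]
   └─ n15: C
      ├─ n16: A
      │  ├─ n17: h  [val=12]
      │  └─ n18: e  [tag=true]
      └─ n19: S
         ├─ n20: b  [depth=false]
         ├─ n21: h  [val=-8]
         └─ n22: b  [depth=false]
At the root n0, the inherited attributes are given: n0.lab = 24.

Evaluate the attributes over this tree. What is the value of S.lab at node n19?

1. n0.lab = 24  [given at root]
2. n2.sig = false  [false]
3. n2.acc = -7  [-7]
4. n2.tag = true  [true]
5. n3.live = 18  [C₀.acc + 25]
6. n4.tag = false  [terminal]
7. n5.depth = false  [terminal]
8. n3.wid = "kw"  ["kw"]
9. n6.sig = true  [C₀.sig or C₀.tag]
10. n6.acc = 4  [4]
11. n6.tag = false  [false]
12. n7.val = 23  [terminal]
13. n8.mk = true  [terminal]
14. n9.tag = false  [terminal]
15. n6.wid = 8  [C.acc + 4]
16. n10.sig = true  [C₁.wid > 7]
17. n10.acc = 22  [C₀.acc + 29]
18. n10.tag = true  [C₀.sig == false]
19. n11.pre = "mw"  [terminal]
20. n10.wid = 12  [C.acc - 10]
21. n2.wid = 25  [len(B.wid) + 23]
22. n12.key = -6  [C₀.wid * 2 - 56]
23. n12.acc = "xu"  ["xu"]
24. n13.depth = true  [terminal]
25. n14.val = 16  [terminal]
26. n12.wid = 2  [A.key * 3 + 20]
27. n15.sig = true  [C₀.wid > 24]
28. n15.acc = -6  [C₀.wid - 31]
29. n15.tag = false  [C₀.wid > 25]
30. n16.key = 26  [C.acc + 32]
31. n16.acc = "rr"  ["rr"]
32. n17.val = 12  [terminal]
33. n18.tag = true  [terminal]
34. n16.wid = 15  [A.key - 11]
35. n19.lab = 6  [A.wid - 9]
36. n20.depth = false  [terminal]
37. n21.val = -8  [terminal]
38. n22.depth = false  [terminal]
39. n19.key = 24  [h.val + 32]
40. n19.fin = 25  [h.val + S.lab + 27]
41. n15.wid = 17  [S.key - 7]
42. n1.val = -3  [C₁.wid + C₀.wid - 45]
43. n1.off = 17  [C₀.wid + A.wid - 10]
44. n1.mk = -3  [A.wid + C₁.wid - 22]
45. n0.key = 3  [S.lab + D.off - 38]
46. n0.fin = -9  [D.off - 26]

6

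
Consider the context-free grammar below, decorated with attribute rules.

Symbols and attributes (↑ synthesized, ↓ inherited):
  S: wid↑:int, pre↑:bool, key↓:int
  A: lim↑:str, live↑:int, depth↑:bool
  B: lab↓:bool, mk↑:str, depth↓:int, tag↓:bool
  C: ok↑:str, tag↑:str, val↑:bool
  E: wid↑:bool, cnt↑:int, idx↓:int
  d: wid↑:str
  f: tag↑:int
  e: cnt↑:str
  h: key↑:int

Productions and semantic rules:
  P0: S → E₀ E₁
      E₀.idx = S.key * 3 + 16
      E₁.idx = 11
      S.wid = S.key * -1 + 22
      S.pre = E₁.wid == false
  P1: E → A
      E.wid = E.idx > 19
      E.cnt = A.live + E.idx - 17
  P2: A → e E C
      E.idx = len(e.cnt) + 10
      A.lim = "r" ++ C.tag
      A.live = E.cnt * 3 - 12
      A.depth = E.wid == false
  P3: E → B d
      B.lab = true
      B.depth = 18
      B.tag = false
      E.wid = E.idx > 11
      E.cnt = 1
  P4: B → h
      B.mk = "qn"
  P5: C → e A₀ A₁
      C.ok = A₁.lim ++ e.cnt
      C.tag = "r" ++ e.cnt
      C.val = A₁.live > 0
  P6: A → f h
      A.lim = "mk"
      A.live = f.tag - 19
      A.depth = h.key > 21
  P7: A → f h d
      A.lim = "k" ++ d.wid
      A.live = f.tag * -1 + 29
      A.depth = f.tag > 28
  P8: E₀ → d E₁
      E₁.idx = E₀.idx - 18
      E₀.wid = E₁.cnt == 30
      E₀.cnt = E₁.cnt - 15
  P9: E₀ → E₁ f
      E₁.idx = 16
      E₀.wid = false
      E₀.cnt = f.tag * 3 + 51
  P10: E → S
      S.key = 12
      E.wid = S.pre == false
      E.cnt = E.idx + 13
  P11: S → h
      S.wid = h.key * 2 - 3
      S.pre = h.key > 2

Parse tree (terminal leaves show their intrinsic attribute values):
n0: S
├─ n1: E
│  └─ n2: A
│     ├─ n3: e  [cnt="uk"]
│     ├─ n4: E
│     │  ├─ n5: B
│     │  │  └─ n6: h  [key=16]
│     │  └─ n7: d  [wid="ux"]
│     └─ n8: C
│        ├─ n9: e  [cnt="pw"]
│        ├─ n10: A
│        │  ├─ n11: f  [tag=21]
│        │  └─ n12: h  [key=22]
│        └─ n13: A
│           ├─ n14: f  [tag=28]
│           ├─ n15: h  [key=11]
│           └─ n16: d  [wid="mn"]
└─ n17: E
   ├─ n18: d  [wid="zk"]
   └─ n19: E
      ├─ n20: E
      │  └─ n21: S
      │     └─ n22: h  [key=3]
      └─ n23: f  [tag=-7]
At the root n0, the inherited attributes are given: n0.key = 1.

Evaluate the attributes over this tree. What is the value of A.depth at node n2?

false

1. n0.key = 1  [given at root]
2. n1.idx = 19  [S.key * 3 + 16]
3. n3.cnt = "uk"  [terminal]
4. n4.idx = 12  [len(e.cnt) + 10]
5. n5.lab = true  [true]
6. n5.depth = 18  [18]
7. n5.tag = false  [false]
8. n6.key = 16  [terminal]
9. n5.mk = "qn"  ["qn"]
10. n7.wid = "ux"  [terminal]
11. n4.wid = true  [E.idx > 11]
12. n4.cnt = 1  [1]
13. n9.cnt = "pw"  [terminal]
14. n11.tag = 21  [terminal]
15. n12.key = 22  [terminal]
16. n10.lim = "mk"  ["mk"]
17. n10.live = 2  [f.tag - 19]
18. n10.depth = true  [h.key > 21]
19. n14.tag = 28  [terminal]
20. n15.key = 11  [terminal]
21. n16.wid = "mn"  [terminal]
22. n13.lim = "kmn"  ["k" ++ d.wid]
23. n13.live = 1  [f.tag * -1 + 29]
24. n13.depth = false  [f.tag > 28]
25. n8.ok = "kmnpw"  [A₁.lim ++ e.cnt]
26. n8.tag = "rpw"  ["r" ++ e.cnt]
27. n8.val = true  [A₁.live > 0]
28. n2.lim = "rrpw"  ["r" ++ C.tag]
29. n2.live = -9  [E.cnt * 3 - 12]
30. n2.depth = false  [E.wid == false]
31. n1.wid = false  [E.idx > 19]
32. n1.cnt = -7  [A.live + E.idx - 17]
33. n17.idx = 11  [11]
34. n18.wid = "zk"  [terminal]
35. n19.idx = -7  [E₀.idx - 18]
36. n20.idx = 16  [16]
37. n21.key = 12  [12]
38. n22.key = 3  [terminal]
39. n21.wid = 3  [h.key * 2 - 3]
40. n21.pre = true  [h.key > 2]
41. n20.wid = false  [S.pre == false]
42. n20.cnt = 29  [E.idx + 13]
43. n23.tag = -7  [terminal]
44. n19.wid = false  [false]
45. n19.cnt = 30  [f.tag * 3 + 51]
46. n17.wid = true  [E₁.cnt == 30]
47. n17.cnt = 15  [E₁.cnt - 15]
48. n0.wid = 21  [S.key * -1 + 22]
49. n0.pre = false  [E₁.wid == false]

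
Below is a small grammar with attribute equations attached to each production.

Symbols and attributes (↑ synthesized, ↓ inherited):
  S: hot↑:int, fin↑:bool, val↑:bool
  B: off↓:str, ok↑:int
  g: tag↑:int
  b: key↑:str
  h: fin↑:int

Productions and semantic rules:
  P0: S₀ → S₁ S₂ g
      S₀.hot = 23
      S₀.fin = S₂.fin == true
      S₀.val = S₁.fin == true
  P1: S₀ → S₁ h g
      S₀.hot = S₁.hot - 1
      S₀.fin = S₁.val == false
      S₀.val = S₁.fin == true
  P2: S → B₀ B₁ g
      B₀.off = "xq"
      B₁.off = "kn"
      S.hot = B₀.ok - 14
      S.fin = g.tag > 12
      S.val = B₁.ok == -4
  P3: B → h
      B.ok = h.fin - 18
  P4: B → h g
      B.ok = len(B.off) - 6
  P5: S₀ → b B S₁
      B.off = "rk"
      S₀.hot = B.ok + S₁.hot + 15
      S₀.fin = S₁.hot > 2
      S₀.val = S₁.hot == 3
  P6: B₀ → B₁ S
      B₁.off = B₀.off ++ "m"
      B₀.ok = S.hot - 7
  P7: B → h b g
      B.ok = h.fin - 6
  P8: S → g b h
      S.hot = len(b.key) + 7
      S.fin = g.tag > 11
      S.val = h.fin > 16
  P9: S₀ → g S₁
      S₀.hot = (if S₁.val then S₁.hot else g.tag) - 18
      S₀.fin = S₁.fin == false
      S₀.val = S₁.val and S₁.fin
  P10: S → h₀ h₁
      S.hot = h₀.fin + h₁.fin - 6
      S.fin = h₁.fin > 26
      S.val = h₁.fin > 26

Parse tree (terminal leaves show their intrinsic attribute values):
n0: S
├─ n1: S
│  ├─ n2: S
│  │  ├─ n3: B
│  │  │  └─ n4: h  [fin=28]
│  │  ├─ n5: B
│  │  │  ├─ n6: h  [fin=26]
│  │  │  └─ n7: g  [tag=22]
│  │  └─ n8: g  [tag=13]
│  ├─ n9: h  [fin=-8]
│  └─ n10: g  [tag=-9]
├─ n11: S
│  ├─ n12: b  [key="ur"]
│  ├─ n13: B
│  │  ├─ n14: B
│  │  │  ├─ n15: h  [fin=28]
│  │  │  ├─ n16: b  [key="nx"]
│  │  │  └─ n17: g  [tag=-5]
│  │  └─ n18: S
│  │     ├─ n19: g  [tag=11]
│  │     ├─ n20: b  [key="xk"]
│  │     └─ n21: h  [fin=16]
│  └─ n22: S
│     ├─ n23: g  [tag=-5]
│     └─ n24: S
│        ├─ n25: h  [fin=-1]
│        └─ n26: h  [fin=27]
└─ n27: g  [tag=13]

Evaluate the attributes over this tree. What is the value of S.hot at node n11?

19

1. n3.off = "xq"  ["xq"]
2. n4.fin = 28  [terminal]
3. n3.ok = 10  [h.fin - 18]
4. n5.off = "kn"  ["kn"]
5. n6.fin = 26  [terminal]
6. n7.tag = 22  [terminal]
7. n5.ok = -4  [len(B.off) - 6]
8. n8.tag = 13  [terminal]
9. n2.hot = -4  [B₀.ok - 14]
10. n2.fin = true  [g.tag > 12]
11. n2.val = true  [B₁.ok == -4]
12. n9.fin = -8  [terminal]
13. n10.tag = -9  [terminal]
14. n1.hot = -5  [S₁.hot - 1]
15. n1.fin = false  [S₁.val == false]
16. n1.val = true  [S₁.fin == true]
17. n12.key = "ur"  [terminal]
18. n13.off = "rk"  ["rk"]
19. n14.off = "rkm"  [B₀.off ++ "m"]
20. n15.fin = 28  [terminal]
21. n16.key = "nx"  [terminal]
22. n17.tag = -5  [terminal]
23. n14.ok = 22  [h.fin - 6]
24. n19.tag = 11  [terminal]
25. n20.key = "xk"  [terminal]
26. n21.fin = 16  [terminal]
27. n18.hot = 9  [len(b.key) + 7]
28. n18.fin = false  [g.tag > 11]
29. n18.val = false  [h.fin > 16]
30. n13.ok = 2  [S.hot - 7]
31. n23.tag = -5  [terminal]
32. n25.fin = -1  [terminal]
33. n26.fin = 27  [terminal]
34. n24.hot = 20  [h₀.fin + h₁.fin - 6]
35. n24.fin = true  [h₁.fin > 26]
36. n24.val = true  [h₁.fin > 26]
37. n22.hot = 2  [(if S₁.val then S₁.hot else g.tag) - 18]
38. n22.fin = false  [S₁.fin == false]
39. n22.val = true  [S₁.val and S₁.fin]
40. n11.hot = 19  [B.ok + S₁.hot + 15]
41. n11.fin = false  [S₁.hot > 2]
42. n11.val = false  [S₁.hot == 3]
43. n27.tag = 13  [terminal]
44. n0.hot = 23  [23]
45. n0.fin = false  [S₂.fin == true]
46. n0.val = false  [S₁.fin == true]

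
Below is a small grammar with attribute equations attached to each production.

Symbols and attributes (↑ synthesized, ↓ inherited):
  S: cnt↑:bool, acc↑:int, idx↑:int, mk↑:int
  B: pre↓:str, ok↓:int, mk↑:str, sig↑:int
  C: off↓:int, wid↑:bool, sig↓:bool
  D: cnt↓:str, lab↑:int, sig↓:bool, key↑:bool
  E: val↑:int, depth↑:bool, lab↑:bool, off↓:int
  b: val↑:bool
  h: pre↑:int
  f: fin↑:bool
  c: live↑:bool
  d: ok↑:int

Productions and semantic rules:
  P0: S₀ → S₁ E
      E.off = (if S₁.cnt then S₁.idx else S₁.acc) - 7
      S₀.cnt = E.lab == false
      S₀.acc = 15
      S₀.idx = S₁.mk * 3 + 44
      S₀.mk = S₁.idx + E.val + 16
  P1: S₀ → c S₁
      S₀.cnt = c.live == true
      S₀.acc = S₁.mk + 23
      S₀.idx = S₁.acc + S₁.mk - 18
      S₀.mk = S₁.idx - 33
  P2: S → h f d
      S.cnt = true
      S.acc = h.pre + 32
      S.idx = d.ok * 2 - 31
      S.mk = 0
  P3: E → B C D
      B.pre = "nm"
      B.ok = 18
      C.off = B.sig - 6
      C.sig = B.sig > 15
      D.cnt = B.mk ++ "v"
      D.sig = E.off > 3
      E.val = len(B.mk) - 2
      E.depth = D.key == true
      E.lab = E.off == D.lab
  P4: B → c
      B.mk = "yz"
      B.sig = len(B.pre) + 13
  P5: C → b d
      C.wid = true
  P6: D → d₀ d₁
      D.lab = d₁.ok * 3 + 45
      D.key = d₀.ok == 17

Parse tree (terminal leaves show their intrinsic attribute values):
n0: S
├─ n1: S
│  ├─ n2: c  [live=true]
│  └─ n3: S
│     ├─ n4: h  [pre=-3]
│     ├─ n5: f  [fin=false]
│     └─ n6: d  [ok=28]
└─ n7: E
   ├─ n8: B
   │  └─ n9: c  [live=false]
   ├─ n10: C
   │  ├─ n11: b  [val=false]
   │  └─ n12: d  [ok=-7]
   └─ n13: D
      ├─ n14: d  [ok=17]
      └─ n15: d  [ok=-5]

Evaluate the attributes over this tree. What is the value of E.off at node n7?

4

1. n2.live = true  [terminal]
2. n4.pre = -3  [terminal]
3. n5.fin = false  [terminal]
4. n6.ok = 28  [terminal]
5. n3.cnt = true  [true]
6. n3.acc = 29  [h.pre + 32]
7. n3.idx = 25  [d.ok * 2 - 31]
8. n3.mk = 0  [0]
9. n1.cnt = true  [c.live == true]
10. n1.acc = 23  [S₁.mk + 23]
11. n1.idx = 11  [S₁.acc + S₁.mk - 18]
12. n1.mk = -8  [S₁.idx - 33]
13. n7.off = 4  [(if S₁.cnt then S₁.idx else S₁.acc) - 7]
14. n8.pre = "nm"  ["nm"]
15. n8.ok = 18  [18]
16. n9.live = false  [terminal]
17. n8.mk = "yz"  ["yz"]
18. n8.sig = 15  [len(B.pre) + 13]
19. n10.off = 9  [B.sig - 6]
20. n10.sig = false  [B.sig > 15]
21. n11.val = false  [terminal]
22. n12.ok = -7  [terminal]
23. n10.wid = true  [true]
24. n13.cnt = "yzv"  [B.mk ++ "v"]
25. n13.sig = true  [E.off > 3]
26. n14.ok = 17  [terminal]
27. n15.ok = -5  [terminal]
28. n13.lab = 30  [d₁.ok * 3 + 45]
29. n13.key = true  [d₀.ok == 17]
30. n7.val = 0  [len(B.mk) - 2]
31. n7.depth = true  [D.key == true]
32. n7.lab = false  [E.off == D.lab]
33. n0.cnt = true  [E.lab == false]
34. n0.acc = 15  [15]
35. n0.idx = 20  [S₁.mk * 3 + 44]
36. n0.mk = 27  [S₁.idx + E.val + 16]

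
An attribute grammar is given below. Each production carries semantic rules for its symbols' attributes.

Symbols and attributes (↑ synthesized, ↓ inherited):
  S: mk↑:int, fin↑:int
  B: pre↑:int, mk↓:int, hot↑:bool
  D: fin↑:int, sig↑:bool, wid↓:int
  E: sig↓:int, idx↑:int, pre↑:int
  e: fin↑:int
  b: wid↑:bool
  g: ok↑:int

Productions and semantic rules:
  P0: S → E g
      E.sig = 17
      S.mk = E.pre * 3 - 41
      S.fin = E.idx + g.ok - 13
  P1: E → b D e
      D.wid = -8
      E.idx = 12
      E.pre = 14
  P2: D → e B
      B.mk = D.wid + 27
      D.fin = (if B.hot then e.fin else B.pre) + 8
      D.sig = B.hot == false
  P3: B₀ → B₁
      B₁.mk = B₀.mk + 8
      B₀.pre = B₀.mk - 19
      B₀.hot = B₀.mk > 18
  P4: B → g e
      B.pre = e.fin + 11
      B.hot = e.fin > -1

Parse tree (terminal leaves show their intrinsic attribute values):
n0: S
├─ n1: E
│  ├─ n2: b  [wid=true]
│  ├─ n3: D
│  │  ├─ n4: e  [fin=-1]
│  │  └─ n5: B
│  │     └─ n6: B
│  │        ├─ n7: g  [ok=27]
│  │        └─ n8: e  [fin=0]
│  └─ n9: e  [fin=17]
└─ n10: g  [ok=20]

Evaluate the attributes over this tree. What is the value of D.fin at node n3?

1. n1.sig = 17  [17]
2. n2.wid = true  [terminal]
3. n3.wid = -8  [-8]
4. n4.fin = -1  [terminal]
5. n5.mk = 19  [D.wid + 27]
6. n6.mk = 27  [B₀.mk + 8]
7. n7.ok = 27  [terminal]
8. n8.fin = 0  [terminal]
9. n6.pre = 11  [e.fin + 11]
10. n6.hot = true  [e.fin > -1]
11. n5.pre = 0  [B₀.mk - 19]
12. n5.hot = true  [B₀.mk > 18]
13. n3.fin = 7  [(if B.hot then e.fin else B.pre) + 8]
14. n3.sig = false  [B.hot == false]
15. n9.fin = 17  [terminal]
16. n1.idx = 12  [12]
17. n1.pre = 14  [14]
18. n10.ok = 20  [terminal]
19. n0.mk = 1  [E.pre * 3 - 41]
20. n0.fin = 19  [E.idx + g.ok - 13]

7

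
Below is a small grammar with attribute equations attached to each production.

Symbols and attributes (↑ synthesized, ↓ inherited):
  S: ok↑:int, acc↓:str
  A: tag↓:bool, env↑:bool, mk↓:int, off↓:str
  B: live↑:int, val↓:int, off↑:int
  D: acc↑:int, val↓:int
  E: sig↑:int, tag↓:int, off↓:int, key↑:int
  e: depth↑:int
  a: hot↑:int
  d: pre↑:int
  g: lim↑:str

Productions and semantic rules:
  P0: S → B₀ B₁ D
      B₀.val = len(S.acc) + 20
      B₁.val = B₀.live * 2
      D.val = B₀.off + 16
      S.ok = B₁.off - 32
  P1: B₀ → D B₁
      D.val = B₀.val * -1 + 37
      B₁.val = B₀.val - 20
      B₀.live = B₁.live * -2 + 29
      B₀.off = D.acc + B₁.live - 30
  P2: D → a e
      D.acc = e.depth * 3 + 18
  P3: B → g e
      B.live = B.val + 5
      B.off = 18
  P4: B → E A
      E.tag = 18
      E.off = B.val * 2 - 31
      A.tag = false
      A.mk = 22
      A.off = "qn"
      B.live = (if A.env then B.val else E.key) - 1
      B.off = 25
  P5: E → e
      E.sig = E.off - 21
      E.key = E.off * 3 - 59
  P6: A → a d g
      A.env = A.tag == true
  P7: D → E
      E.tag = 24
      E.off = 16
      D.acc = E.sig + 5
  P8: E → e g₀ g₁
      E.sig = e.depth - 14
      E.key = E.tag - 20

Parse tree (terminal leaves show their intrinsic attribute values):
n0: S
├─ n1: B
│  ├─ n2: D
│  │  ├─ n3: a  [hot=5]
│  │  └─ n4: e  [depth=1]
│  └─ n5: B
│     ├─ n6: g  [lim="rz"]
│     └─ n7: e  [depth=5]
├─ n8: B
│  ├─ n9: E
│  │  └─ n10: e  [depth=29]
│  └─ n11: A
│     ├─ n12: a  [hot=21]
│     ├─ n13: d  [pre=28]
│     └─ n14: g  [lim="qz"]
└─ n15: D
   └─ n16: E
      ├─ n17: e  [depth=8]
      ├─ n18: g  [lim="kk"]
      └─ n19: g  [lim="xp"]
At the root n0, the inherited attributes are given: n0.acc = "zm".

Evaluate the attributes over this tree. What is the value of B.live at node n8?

27

1. n0.acc = "zm"  [given at root]
2. n1.val = 22  [len(S.acc) + 20]
3. n2.val = 15  [B₀.val * -1 + 37]
4. n3.hot = 5  [terminal]
5. n4.depth = 1  [terminal]
6. n2.acc = 21  [e.depth * 3 + 18]
7. n5.val = 2  [B₀.val - 20]
8. n6.lim = "rz"  [terminal]
9. n7.depth = 5  [terminal]
10. n5.live = 7  [B.val + 5]
11. n5.off = 18  [18]
12. n1.live = 15  [B₁.live * -2 + 29]
13. n1.off = -2  [D.acc + B₁.live - 30]
14. n8.val = 30  [B₀.live * 2]
15. n9.tag = 18  [18]
16. n9.off = 29  [B.val * 2 - 31]
17. n10.depth = 29  [terminal]
18. n9.sig = 8  [E.off - 21]
19. n9.key = 28  [E.off * 3 - 59]
20. n11.tag = false  [false]
21. n11.mk = 22  [22]
22. n11.off = "qn"  ["qn"]
23. n12.hot = 21  [terminal]
24. n13.pre = 28  [terminal]
25. n14.lim = "qz"  [terminal]
26. n11.env = false  [A.tag == true]
27. n8.live = 27  [(if A.env then B.val else E.key) - 1]
28. n8.off = 25  [25]
29. n15.val = 14  [B₀.off + 16]
30. n16.tag = 24  [24]
31. n16.off = 16  [16]
32. n17.depth = 8  [terminal]
33. n18.lim = "kk"  [terminal]
34. n19.lim = "xp"  [terminal]
35. n16.sig = -6  [e.depth - 14]
36. n16.key = 4  [E.tag - 20]
37. n15.acc = -1  [E.sig + 5]
38. n0.ok = -7  [B₁.off - 32]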